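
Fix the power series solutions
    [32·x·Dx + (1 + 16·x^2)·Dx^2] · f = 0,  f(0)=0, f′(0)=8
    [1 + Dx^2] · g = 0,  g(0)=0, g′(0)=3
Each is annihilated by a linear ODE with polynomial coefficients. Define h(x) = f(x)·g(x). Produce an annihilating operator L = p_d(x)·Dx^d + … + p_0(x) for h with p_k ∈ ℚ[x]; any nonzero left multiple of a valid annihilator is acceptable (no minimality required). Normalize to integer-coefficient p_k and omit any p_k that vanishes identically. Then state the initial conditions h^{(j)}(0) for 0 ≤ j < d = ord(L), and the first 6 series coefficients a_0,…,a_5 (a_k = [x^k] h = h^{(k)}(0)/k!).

f: a_k = 0, 8, 0, -128/3, 0, 2048/5, …
g: a_k = 0, 3, 0, -1/2, 0, 1/40, …
Sym-product of L_f,L_g gives L₀ (≤ ord 4).
L = (1105 + 51776·x^2 + 22016·x^4 + 16384·x^6 + 65536·x^8) + (2112·x + 35840·x^3 + 49152·x^5 + 262144·x^7)·Dx + (1122 + 52352·x^2 + 27648·x^4 + 32768·x^6 + 131072·x^8)·Dx^2 + (2112·x + 35840·x^3 + 49152·x^5 + 262144·x^7)·Dx^3 + (17 + 576·x^2 + 5632·x^4 + 16384·x^6 + 65536·x^8)·Dx^4  (order 4).
h: a_k = 0, 0, 24, 0, -132, 0, …
ICs: h(0) = 0, h′(0) = 0, h′′(0) = 48, h′′′(0) = 0.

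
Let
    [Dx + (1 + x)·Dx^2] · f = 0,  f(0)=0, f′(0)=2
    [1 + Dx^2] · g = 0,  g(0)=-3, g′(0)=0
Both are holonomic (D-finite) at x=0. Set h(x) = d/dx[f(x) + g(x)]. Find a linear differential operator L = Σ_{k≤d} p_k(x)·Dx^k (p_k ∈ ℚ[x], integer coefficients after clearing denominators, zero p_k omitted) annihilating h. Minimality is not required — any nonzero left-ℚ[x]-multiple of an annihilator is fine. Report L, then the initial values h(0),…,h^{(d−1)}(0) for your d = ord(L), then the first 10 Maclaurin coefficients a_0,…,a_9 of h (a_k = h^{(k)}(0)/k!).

L = (7 + 2·x + x^2) + (3 + 5·x + 3·x^2 + x^3)·Dx + (7 + 2·x + x^2)·Dx^2 + (3 + 5·x + 3·x^2 + x^3)·Dx^3  (order 3).
h: a_k = 2, 1, 2, -5/2, 2, -79/40, 2, -3361/1680, 2, -241919/120960, …
ICs: h(0) = 2, h′(0) = 1, h′′(0) = 4.

f: a_k = 0, 2, -1, 2/3, -1/2, 2/5, -1/3, 2/7, -1/4, 2/9, …
g: a_k = -3, 0, 3/2, 0, -1/8, 0, 1/240, 0, -1/13440, 0, …
h₀=f+g: left-lcm gives L₀, ord ≤ 4.
h₀' ⇒ L via d/dx closure of L₀.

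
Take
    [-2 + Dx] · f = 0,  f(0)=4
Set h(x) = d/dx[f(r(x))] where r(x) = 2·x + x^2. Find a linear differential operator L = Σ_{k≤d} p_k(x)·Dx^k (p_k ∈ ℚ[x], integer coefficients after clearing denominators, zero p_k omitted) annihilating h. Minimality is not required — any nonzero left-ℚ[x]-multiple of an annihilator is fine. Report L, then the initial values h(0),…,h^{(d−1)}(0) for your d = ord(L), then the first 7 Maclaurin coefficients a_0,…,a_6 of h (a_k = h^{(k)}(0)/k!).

f: a_k = 4, 8, 8, 16/3, 8/3, 16/15, 16/45, …
h₀=f(r): pull back L_f along r ⇒ L₀.
Differentiate: ansatz ord ≤ ord L₀ ⇒ L.
L = (5 + 8·x + 4·x^2) + (-1 - x)·Dx  (order 1).
h: a_k = 16, 80, 224, 1376/3, 2272/3, 15968/15, 11840/9, …
ICs: h(0) = 16.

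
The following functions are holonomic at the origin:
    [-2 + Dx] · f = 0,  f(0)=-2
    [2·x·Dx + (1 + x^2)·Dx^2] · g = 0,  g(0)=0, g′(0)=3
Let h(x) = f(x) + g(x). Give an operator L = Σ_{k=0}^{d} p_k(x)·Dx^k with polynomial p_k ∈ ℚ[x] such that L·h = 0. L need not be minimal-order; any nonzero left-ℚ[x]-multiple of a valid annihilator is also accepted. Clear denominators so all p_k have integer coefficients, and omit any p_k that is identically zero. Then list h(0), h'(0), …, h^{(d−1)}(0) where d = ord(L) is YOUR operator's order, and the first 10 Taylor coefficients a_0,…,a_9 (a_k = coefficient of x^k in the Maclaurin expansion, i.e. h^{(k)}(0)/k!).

L = (2 - 4·x - 6·x^2 - 4·x^3)·Dx + (-3 - x^2 - 2·x^4)·Dx^2 + (1 + x + 2·x^2 + x^3 + x^4)·Dx^3  (order 3).
h: a_k = -2, -1, -4, -11/3, -4/3, 1/15, -8/45, -151/315, -4/315, 937/2835, …
ICs: h(0) = -2, h′(0) = -1, h′′(0) = -8.

f: a_k = -2, -4, -4, -8/3, -4/3, -8/15, -8/45, -16/315, -4/315, -8/2835, …
g: a_k = 0, 3, 0, -1, 0, 3/5, 0, -3/7, 0, 1/3, …
h₀=f+g: left-lcm gives L₀, ord ≤ 3.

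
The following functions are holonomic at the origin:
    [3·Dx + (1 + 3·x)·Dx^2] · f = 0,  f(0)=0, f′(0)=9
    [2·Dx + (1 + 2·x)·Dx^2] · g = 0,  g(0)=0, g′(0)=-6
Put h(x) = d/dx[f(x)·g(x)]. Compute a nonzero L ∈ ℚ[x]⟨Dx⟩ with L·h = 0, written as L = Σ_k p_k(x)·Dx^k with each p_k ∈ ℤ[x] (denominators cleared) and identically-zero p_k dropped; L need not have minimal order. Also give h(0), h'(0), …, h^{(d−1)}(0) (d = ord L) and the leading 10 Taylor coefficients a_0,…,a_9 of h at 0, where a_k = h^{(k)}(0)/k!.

f: a_k = 0, 9, -27/2, 27, -243/4, 729/5, -729/2, 6561/7, -19683/8, 6561, …
g: a_k = 0, -6, 6, -8, 12, -96/5, 32, -384/7, 96, -512/3, …
Sym-product of L_f,L_g gives L₀ (≤ ord 4).
h=h₀': d/dx-closure on L₀ ⇒ L.
L = (156 + 720·x + 864·x^2) + (310 + 2244·x + 5400·x^2 + 4320·x^3)·Dx + (88 + 860·x + 3132·x^2 + 5040·x^3 + 3024·x^4)·Dx^2 + (5 + 62·x + 305·x^2 + 744·x^3 + 900·x^4 + 432·x^5)·Dx^3  (order 3).
h: a_k = 0, -108, 405, -1260, 7425/2, -53703/5, 30933, -3122064/35, 7229007/28, -52539927/70, …
ICs: h(0) = 0, h′(0) = -108, h′′(0) = 810.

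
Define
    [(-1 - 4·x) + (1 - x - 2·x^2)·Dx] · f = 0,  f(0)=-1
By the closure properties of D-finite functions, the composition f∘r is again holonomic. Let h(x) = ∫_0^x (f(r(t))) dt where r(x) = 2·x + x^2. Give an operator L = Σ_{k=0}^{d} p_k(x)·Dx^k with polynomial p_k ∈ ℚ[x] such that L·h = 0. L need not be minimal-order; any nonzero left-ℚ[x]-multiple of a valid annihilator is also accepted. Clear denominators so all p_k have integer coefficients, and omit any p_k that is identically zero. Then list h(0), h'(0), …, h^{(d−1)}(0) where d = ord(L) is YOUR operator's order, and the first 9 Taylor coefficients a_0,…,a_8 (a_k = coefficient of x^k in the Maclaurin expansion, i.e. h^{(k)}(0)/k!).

f: a_k = -1, -1, -3, -5, -11, -21, -43, -85, -171, …
h₀=f(r): pull back L_f along r ⇒ L₀.
h=∫₀ˣh₀: take L = L₀·Dx.
L = (2 + 16·x + 8·x^2)·Dx + (-1 + 3·x + 6·x^2 + 2·x^3)·Dx^2  (order 2).
h: a_k = 0, -1, -1, -13/3, -13, -239/5, -527/3, -4701/7, -2613, …
ICs: h(0) = 0, h′(0) = -1.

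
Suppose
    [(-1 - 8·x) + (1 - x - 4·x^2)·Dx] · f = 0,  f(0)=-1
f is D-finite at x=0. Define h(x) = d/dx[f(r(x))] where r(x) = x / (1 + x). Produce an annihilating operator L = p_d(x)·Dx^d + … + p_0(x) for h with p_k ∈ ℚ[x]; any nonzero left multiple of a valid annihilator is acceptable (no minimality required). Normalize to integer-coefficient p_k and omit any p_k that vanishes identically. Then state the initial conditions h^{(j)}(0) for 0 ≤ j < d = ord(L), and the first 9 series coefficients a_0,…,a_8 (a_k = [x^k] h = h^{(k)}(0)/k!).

L = (8 + 24·x + 120·x^2 + 72·x^3) + (-1 - 11·x - 15·x^2 + 31·x^3 + 36·x^4)·Dx  (order 1).
h: a_k = -1, -8, 0, -64, 80, -480, 1008, -3712, 9360, …
ICs: h(0) = -1.

f: a_k = -1, -1, -5, -9, -29, -65, -181, -441, -1165, …
h₀=f(r): pull back L_f along r ⇒ L₀.
Differentiate: ansatz ord ≤ ord L₀ ⇒ L.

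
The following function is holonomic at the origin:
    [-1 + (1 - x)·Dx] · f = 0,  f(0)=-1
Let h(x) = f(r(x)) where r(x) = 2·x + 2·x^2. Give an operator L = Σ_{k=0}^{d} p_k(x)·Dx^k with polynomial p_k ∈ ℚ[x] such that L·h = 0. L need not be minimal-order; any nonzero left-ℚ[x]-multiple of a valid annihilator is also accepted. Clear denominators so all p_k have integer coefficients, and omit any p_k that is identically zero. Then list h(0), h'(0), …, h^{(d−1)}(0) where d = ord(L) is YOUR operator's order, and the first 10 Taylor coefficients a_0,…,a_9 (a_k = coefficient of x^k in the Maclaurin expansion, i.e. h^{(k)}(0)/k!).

L = (2 + 4·x) + (-1 + 2·x + 2·x^2)·Dx  (order 1).
h: a_k = -1, -2, -6, -16, -44, -120, -328, -896, -2448, -6688, …
ICs: h(0) = -1.

f: a_k = -1, -1, -1, -1, -1, -1, -1, -1, -1, -1, …
h₀=f(r): pull back L_f along r ⇒ L₀.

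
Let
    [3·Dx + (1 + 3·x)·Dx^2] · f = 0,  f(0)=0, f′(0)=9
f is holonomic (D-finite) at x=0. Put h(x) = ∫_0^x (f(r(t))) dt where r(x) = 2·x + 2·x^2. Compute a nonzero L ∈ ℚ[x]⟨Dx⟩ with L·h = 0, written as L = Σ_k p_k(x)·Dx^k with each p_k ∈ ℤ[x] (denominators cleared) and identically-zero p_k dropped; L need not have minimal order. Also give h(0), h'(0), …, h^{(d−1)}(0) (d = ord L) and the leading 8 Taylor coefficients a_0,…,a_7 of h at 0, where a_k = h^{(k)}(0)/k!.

f: a_k = 0, 9, -27/2, 27, -243/4, 729/5, -729/2, 6561/7, …
L₀ from L_f via x↦r, Dx↦r'^{-1}Dx.
h=∫₀ˣh₀: take L = L₀·Dx.
L = (4 + 12·x + 12·x^2)·Dx^2 + (1 + 8·x + 18·x^2 + 12·x^3)·Dx^3  (order 3).
h: a_k = 0, 0, 9, -12, 27, -378/5, 1188/5, -5616/7, …
ICs: h(0) = 0, h′(0) = 0, h′′(0) = 18.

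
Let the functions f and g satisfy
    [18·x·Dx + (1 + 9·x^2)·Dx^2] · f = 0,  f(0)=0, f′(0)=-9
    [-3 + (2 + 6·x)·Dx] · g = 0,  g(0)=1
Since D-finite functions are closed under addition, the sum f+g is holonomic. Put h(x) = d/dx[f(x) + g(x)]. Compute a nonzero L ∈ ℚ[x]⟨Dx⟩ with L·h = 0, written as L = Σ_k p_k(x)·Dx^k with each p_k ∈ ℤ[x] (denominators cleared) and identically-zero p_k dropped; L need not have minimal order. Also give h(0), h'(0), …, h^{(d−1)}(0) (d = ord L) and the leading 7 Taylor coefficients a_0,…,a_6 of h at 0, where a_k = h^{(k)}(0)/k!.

f: a_k = 0, -9, 0, 27, 0, -729/5, 0, …
g: a_k = 1, 3/2, -9/8, 27/16, -405/128, 1701/256, -15309/1024, …
Weyl lclm of L_f,L_g ⇒ L₀ (ord ≤ 3).
h=h₀': d/dx-closure on L₀ ⇒ L.
L = (-36 - 270·x + 972·x^2 + 1458·x^3) + (-33 - 144·x + 270·x^2 + 3888·x^3 + 5103·x^4)·Dx + (-2 + 18·x + 108·x^2 + 324·x^3 + 1134·x^4 + 1458·x^5)·Dx^2  (order 2).
h: a_k = -15/2, -9/4, 1377/16, -405/32, -178119/256, -45927/512, 13942125/2048, …
ICs: h(0) = -15/2, h′(0) = -9/4.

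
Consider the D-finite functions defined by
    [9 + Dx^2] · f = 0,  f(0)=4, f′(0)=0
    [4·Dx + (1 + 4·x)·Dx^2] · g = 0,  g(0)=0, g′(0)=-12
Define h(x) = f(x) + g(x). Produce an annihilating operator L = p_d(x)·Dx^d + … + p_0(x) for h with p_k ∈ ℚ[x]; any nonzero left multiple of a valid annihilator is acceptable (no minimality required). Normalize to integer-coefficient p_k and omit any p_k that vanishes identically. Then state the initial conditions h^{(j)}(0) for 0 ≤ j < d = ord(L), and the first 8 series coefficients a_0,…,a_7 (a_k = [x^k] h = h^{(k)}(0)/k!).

f: a_k = 4, 0, -18, 0, 27/2, 0, -81/20, 0, …
g: a_k = 0, -12, 24, -64, 192, -3072/5, 2048, -49152/7, …
h₀=f+g: left-lcm gives L₀, ord ≤ 4.
L = (3780 + 2592·x + 5184·x^2)·Dx + (369 + 2124·x + 3888·x^2 + 5184·x^3)·Dx^2 + (420 + 288·x + 576·x^2)·Dx^3 + (41 + 236·x + 432·x^2 + 576·x^3)·Dx^4  (order 4).
h: a_k = 4, -12, 6, -64, 411/2, -3072/5, 40879/20, -49152/7, …
ICs: h(0) = 4, h′(0) = -12, h′′(0) = 12, h′′′(0) = -384.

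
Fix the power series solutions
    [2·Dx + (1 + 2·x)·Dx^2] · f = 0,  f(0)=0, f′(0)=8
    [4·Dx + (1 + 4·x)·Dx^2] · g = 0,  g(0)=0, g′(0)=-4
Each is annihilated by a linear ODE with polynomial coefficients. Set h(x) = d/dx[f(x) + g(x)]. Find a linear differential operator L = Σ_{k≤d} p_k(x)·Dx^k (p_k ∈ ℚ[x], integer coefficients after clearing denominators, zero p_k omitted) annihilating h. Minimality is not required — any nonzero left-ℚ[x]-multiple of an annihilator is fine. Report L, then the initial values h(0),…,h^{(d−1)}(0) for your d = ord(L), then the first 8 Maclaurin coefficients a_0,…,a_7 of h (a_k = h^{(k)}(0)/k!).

f: a_k = 0, 8, -8, 32/3, -16, 128/5, -128/3, 512/7, …
g: a_k = 0, -4, 8, -64/3, 64, -1024/5, 2048/3, -16384/7, …
Weyl lclm of L_f,L_g ⇒ L₀ (ord ≤ 4).
Differentiate: ansatz ord ≤ ord L₀ ⇒ L.
L = 16 + (12 + 32·x)·Dx + (1 + 6·x + 8·x^2)·Dx^2  (order 2).
h: a_k = 4, 0, -32, 192, -896, 3840, -15872, 64512, …
ICs: h(0) = 4, h′(0) = 0.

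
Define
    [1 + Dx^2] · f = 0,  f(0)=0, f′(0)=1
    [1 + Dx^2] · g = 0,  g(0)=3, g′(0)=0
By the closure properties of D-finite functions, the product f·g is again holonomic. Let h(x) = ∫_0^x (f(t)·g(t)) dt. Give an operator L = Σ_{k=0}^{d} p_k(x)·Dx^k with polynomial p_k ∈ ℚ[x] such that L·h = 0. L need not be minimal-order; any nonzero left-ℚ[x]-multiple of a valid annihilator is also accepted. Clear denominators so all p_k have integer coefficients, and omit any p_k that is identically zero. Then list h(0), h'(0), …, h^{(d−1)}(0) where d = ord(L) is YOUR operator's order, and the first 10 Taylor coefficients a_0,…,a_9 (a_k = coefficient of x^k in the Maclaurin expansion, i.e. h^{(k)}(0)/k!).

f: a_k = 0, 1, 0, -1/6, 0, 1/120, 0, -1/5040, 0, 1/362880, …
g: a_k = 3, 0, -3/2, 0, 1/8, 0, -1/240, 0, 1/13440, 0, …
L₀ := L_f ⊗_s L_g (sym. prod.), ord ≤ 4.
∫: right-multiply L₀ by Dx.
L = 4·Dx^2 + Dx^4  (order 4).
h: a_k = 0, 0, 3/2, 0, -1/2, 0, 1/15, 0, -1/210, 0, …
ICs: h(0) = 0, h′(0) = 0, h′′(0) = 3, h′′′(0) = 0.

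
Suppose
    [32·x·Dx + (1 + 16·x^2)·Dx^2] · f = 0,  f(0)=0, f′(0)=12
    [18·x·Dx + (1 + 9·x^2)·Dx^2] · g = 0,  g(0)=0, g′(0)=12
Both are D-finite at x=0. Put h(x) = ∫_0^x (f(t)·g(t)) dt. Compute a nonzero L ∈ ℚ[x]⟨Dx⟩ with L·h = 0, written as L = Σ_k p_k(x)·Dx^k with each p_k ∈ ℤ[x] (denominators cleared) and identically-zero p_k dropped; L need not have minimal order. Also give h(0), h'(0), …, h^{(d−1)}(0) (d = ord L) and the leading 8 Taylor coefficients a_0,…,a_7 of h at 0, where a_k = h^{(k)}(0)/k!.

L = (-3456·x - 144000·x^3 - 1327104·x^5 + 4147200·x^7 + 71663616·x^9)·Dx^2 + (-100 - 11532·x^2 - 259200·x^4 - 1161216·x^6 + 14515200·x^8 + 107495424·x^10)·Dx^3 + (-200·x - 7880·x^3 - 86400·x^5 + 194112·x^7 + 8294400·x^9 + 35831808·x^11)·Dx^4 + (-1 - 50·x^2 - 769·x^4 + 110736·x^8 + 1036800·x^10 + 2985984·x^12)·Dx^5  (order 5).
h: a_k = 0, 0, 0, 48, 0, -240, 0, 60048/35, …
ICs: h(0) = 0, h′(0) = 0, h′′(0) = 0, h′′′(0) = 288, h′′′′(0) = 0.

f: a_k = 0, 12, 0, -64, 0, 3072/5, 0, -49152/7, …
g: a_k = 0, 12, 0, -36, 0, 972/5, 0, -8748/7, …
Sym-product of L_f,L_g gives L₀ (≤ ord 4).
∫: right-multiply L₀ by Dx.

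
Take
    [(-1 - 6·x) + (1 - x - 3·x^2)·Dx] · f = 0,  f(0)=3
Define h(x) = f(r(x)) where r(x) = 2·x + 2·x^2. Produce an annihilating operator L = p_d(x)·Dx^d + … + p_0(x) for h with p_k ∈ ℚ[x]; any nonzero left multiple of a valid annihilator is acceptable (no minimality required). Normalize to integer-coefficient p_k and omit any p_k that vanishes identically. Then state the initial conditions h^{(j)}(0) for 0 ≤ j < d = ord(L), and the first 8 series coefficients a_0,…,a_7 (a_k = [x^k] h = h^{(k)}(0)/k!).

f: a_k = 3, 3, 12, 21, 57, 120, 291, 651, …
h₀=f(r): pull back L_f along r ⇒ L₀.
L = (2 + 28·x + 72·x^2 + 48·x^3) + (-1 + 2·x + 14·x^2 + 24·x^3 + 12·x^4)·Dx  (order 1).
h: a_k = 3, 6, 54, 264, 1464, 7992, 43464, 237120, …
ICs: h(0) = 3.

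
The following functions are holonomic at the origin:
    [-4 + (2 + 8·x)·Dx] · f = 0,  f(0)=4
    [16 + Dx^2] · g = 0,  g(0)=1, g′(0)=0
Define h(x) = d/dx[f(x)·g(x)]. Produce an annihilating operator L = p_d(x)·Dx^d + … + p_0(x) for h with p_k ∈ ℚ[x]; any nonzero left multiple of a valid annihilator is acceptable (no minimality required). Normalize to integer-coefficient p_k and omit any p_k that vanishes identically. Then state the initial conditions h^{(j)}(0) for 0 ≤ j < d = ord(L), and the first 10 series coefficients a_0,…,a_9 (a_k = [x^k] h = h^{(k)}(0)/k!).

f: a_k = 4, 8, -8, 16, -40, 112, -336, 1056, -3432, 11440, …
g: a_k = 1, 0, -8, 0, 32/3, 0, -256/45, 0, 512/315, 0, …
Sym-product of L_f,L_g gives L₀ (≤ ord 2).
h₀' ⇒ L via d/dx closure of L₀.
L = (212 + 2304·x + 8704·x^2 + 16384·x^3 + 16384·x^4) + (-4 - 144·x - 768·x^2 - 1024·x^3)·Dx + (7 + 88·x + 432·x^2 + 1024·x^3 + 1024·x^4)·Dx^2  (order 2).
h: a_k = 8, -80, -144, 800/3, 1040/3, -11168/15, 89824/45, -2819008/315, 1294224/35, -59982944/405, …
ICs: h(0) = 8, h′(0) = -80.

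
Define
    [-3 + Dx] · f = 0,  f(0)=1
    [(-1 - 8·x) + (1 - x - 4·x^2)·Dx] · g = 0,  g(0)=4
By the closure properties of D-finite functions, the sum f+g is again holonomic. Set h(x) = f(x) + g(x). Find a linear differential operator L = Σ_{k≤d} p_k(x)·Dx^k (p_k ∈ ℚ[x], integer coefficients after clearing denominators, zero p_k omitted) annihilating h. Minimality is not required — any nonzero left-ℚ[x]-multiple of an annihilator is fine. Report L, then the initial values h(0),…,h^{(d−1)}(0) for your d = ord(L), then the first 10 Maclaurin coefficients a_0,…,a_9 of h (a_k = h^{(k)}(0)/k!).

f: a_k = 1, 3, 9/2, 9/2, 27/8, 81/40, 81/80, 243/560, 729/4480, 243/4480, …
g: a_k = 4, 4, 20, 36, 116, 260, 724, 1764, 4660, 11716, …
f+g: L₀ = lclm(L_f,L_g), ord ≤ 1+1.
L = (21 + 9·x + 396·x^2 + 288·x^3) + (-1 - 42·x - 159·x^2 + 72·x^3 + 144·x^4)·Dx + (-2 + 13·x + 9·x^2 - 56·x^3 - 48·x^4)·Dx^2  (order 2).
h: a_k = 5, 7, 49/2, 81/2, 955/8, 10481/40, 58001/80, 988083/560, 20877529/4480, 52487923/4480, …
ICs: h(0) = 5, h′(0) = 7.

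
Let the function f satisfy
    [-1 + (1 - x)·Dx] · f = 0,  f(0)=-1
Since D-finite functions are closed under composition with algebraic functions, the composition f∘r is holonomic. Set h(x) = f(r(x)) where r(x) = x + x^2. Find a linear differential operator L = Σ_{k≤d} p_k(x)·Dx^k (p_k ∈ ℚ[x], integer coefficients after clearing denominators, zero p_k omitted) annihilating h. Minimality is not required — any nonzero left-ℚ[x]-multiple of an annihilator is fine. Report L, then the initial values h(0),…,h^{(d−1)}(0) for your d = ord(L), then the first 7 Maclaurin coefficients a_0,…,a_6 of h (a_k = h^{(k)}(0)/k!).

L = (1 + 2·x) + (-1 + x + x^2)·Dx  (order 1).
h: a_k = -1, -1, -2, -3, -5, -8, -13, …
ICs: h(0) = -1.

f: a_k = -1, -1, -1, -1, -1, -1, -1, …
h₀=f(r): pull back L_f along r ⇒ L₀.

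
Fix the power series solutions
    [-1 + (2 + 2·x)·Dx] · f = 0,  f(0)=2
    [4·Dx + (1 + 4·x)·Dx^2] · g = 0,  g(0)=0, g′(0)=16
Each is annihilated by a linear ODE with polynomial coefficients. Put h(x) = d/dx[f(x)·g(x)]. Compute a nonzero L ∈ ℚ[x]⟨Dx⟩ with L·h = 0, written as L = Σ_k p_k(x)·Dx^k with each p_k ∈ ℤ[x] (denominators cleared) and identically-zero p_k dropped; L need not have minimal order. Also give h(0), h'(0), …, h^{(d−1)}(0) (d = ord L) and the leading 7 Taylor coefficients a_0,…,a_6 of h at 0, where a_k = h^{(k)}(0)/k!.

L = (-83 - 40·x + 16·x^2) + (-196 - 372·x - 48·x^2 + 128·x^3)·Dx + (-20 - 104·x - 84·x^2 + 64·x^3 + 64·x^4)·Dx^2  (order 2).
h: a_k = 32, -96, 404, -5000/3, 81349/12, -547691/20, 52913387/480, …
ICs: h(0) = 32, h′(0) = -96.

f: a_k = 2, 1, -1/4, 1/8, -5/64, 7/128, -21/512, …
g: a_k = 0, 16, -32, 256/3, -256, 4096/5, -8192/3, …
L₀ := L_f ⊗_s L_g (sym. prod.), ord ≤ 2.
Differentiate: ansatz ord ≤ ord L₀ ⇒ L.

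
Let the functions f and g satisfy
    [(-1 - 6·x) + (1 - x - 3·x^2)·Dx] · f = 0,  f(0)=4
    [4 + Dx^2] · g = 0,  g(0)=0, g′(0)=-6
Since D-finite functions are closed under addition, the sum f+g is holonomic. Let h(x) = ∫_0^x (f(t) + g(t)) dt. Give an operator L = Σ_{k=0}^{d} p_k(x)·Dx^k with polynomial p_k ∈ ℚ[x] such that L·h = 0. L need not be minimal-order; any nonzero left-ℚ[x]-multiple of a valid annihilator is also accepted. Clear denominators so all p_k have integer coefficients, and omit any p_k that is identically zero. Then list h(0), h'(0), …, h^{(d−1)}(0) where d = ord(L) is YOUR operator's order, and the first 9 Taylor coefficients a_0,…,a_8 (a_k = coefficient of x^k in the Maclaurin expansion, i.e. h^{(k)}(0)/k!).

L = (92 + 608·x + 512·x^2 + 1104·x^3 + 360·x^4 + 432·x^5)·Dx + (-24 + 4·x + 24·x^2 + 80·x^3 + 180·x^4 + 216·x^5 + 216·x^6)·Dx^2 + (23 + 152·x + 128·x^2 + 276·x^3 + 90·x^4 + 108·x^5)·Dx^3 + (-6 + x + 6·x^2 + 20·x^3 + 45·x^4 + 54·x^5 + 54·x^6)·Dx^4  (order 4).
h: a_k = 0, 4, -1, 16/3, 8, 76/5, 398/15, 388/7, 22787/210, …
ICs: h(0) = 0, h′(0) = 4, h′′(0) = -2, h′′′(0) = 32.

f: a_k = 4, 4, 16, 28, 76, 160, 388, 868, 2032, …
g: a_k = 0, -6, 0, 4, 0, -4/5, 0, 8/105, 0, …
L₀ := lclm(L_f,L_g); ord L₀ ≤ 1+2.
∫: right-multiply L₀ by Dx.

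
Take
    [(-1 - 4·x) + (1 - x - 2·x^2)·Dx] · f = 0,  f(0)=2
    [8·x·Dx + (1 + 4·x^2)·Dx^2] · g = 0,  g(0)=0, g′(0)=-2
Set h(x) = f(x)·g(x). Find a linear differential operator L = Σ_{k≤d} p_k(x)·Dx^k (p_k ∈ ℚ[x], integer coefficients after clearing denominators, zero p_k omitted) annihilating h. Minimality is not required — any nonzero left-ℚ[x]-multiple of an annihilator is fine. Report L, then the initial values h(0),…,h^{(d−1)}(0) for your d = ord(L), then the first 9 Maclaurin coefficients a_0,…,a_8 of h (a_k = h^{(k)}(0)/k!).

f: a_k = 2, 2, 6, 10, 22, 42, 86, 170, 342, …
g: a_k = 0, -2, 0, 8/3, 0, -32/5, 0, 128/7, 0, …
L₀ := L_f ⊗_s L_g (sym. prod.), ord ≤ 2.
L = (4 + 8·x + 48·x^2) + (2 + 16·x^2 + 48·x^3)·Dx + (-1 + x - 2·x^2 + 4·x^3 + 8·x^4)·Dx^2  (order 2).
h: a_k = 0, -4, -4, -20/3, -44/3, -204/5, -1052/15, -12092/105, -1788/7, …
ICs: h(0) = 0, h′(0) = -4.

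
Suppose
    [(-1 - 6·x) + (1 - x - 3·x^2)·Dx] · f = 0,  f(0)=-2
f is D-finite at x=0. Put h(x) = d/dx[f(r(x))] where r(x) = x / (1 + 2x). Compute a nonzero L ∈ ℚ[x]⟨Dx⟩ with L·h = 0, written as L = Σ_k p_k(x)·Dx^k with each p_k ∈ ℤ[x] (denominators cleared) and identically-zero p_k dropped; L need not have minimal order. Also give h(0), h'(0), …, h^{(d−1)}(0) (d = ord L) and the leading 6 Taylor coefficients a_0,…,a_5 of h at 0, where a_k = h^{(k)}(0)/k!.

f: a_k = -2, -2, -8, -14, -38, -80, …
L₀ from L_f via x↦r, Dx↦r'^{-1}Dx.
Differentiate: ansatz ord ≤ ord L₀ ⇒ L.
L = (4 + 6·x + 30·x^2 + 32·x^3) + (-1 - 13·x - 45·x^2 - 38·x^3 + 16·x^4)·Dx  (order 1).
h: a_k = -2, -8, 30, -136, 560, -2220, …
ICs: h(0) = -2.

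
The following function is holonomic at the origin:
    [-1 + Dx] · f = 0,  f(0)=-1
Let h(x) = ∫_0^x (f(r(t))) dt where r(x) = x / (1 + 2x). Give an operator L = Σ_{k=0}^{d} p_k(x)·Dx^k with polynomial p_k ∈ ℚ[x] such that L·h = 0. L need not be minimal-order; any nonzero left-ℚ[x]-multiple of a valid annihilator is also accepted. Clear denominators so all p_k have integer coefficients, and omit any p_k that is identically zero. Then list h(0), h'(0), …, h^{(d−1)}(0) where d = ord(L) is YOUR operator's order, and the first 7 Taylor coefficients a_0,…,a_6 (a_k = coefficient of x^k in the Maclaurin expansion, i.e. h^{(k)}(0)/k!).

L = -Dx + (1 + 4·x + 4·x^2)·Dx^2  (order 2).
h: a_k = 0, -1, -1/2, 1/2, -13/24, 71/120, -49/80, …
ICs: h(0) = 0, h′(0) = -1.

f: a_k = -1, -1, -1/2, -1/6, -1/24, -1/120, -1/720, …
f∘r: x↦r, Dx↦Dx/r' in L_f ⇒ L₀.
∫: right-multiply L₀ by Dx.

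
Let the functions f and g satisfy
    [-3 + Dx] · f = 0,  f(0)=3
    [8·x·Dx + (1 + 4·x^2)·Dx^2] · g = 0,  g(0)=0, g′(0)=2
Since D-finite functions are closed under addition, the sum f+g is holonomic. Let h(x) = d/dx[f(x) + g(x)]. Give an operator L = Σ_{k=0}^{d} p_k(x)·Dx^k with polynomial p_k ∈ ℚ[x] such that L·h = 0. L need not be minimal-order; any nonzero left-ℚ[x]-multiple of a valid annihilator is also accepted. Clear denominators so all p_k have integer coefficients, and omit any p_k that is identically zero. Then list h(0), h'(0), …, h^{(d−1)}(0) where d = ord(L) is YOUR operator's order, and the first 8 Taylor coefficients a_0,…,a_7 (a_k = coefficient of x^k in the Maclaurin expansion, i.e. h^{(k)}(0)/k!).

f: a_k = 3, 9, 27/2, 27/2, 81/8, 243/40, 243/80, 729/560, …
g: a_k = 0, 2, 0, -8/3, 0, 32/5, 0, -128/7, …
f+g: L₀ = lclm(L_f,L_g), ord ≤ 1+2.
Differentiate: ansatz ord ≤ ord L₀ ⇒ L.
L = (24 - 72·x - 288·x^2 - 288·x^3) + (-17 + 24·x^2 - 144·x^4)·Dx + (3 + 8·x + 24·x^2 + 32·x^3 + 48·x^4)·Dx^2  (order 2).
h: a_k = 11, 27, 65/2, 81/2, 499/8, 729/40, -9511/80, 2187/560, …
ICs: h(0) = 11, h′(0) = 27.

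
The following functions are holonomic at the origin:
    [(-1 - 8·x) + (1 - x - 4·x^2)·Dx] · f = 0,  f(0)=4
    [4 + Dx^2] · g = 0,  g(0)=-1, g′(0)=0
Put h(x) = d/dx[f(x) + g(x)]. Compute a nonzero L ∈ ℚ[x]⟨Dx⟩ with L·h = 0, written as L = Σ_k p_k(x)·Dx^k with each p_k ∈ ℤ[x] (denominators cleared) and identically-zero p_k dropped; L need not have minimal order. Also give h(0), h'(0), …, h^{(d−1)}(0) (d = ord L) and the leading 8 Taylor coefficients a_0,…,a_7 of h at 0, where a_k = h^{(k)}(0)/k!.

f: a_k = 4, 4, 20, 36, 116, 260, 724, 1764, …
g: a_k = -1, 0, 2, 0, -2/3, 0, 4/45, 0, …
f+g: L₀ = lclm(L_f,L_g), ord ≤ 1+2.
Differentiate: ansatz ord ≤ ord L₀ ⇒ L.
L = (1472 + 8672·x + 38224·x^2 + 28480·x^3 + 58880·x^4 + 9216·x^5 + 12288·x^6) + (-116 - 892·x + 504·x^2 + 2312·x^3 + 5920·x^4 + 10368·x^5 + 3584·x^6 + 4096·x^7)·Dx + (368 + 2168·x + 9556·x^2 + 7120·x^3 + 14720·x^4 + 2304·x^5 + 3072·x^6)·Dx^2 + (-29 - 223·x + 126·x^2 + 578·x^3 + 1480·x^4 + 2592·x^5 + 896·x^6 + 1024·x^7)·Dx^3  (order 3).
h: a_k = 4, 44, 108, 1384/3, 1300, 65168/15, 12348, 11743184/315, …
ICs: h(0) = 4, h′(0) = 44, h′′(0) = 216.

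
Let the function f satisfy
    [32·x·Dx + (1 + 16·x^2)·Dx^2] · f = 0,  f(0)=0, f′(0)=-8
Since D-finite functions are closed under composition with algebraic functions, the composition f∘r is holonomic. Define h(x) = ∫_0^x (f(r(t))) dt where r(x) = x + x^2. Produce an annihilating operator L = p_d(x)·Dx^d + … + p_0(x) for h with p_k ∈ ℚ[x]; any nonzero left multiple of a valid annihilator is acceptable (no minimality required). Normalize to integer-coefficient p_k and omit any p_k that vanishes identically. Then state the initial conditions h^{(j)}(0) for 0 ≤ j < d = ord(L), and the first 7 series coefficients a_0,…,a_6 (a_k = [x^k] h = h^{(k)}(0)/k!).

L = (-2 + 32·x + 128·x^2 + 192·x^3 + 96·x^4)·Dx^2 + (1 + 2·x + 16·x^2 + 64·x^3 + 80·x^4 + 32·x^5)·Dx^3  (order 3).
h: a_k = 0, 0, -4, -8/3, 32/3, 128/5, -704/15, …
ICs: h(0) = 0, h′(0) = 0, h′′(0) = -8.

f: a_k = 0, -8, 0, 128/3, 0, -2048/5, 0, …
h₀=f(r): pull back L_f along r ⇒ L₀.
h=∫h₀ ⇒ L = L₀·Dx.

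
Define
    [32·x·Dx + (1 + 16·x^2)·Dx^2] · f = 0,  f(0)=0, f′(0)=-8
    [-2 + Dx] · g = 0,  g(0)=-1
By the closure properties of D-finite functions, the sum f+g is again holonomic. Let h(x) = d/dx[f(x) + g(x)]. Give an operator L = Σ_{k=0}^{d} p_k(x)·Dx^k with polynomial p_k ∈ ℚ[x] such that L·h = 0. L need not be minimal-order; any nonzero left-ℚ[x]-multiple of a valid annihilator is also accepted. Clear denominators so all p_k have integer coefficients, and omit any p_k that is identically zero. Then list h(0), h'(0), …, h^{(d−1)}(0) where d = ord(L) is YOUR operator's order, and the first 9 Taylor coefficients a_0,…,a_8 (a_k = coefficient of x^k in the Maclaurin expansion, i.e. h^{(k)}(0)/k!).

L = (32 - 64·x - 1536·x^2 - 1024·x^3) + (-18 + 704·x^2 - 512·x^4)·Dx + (1 + 16·x + 32·x^2 + 256·x^3 + 256·x^4)·Dx^2  (order 2).
h: a_k = -10, -4, 124, -8/3, -6148/3, -8/15, 1474552/45, -16/315, -165150724/315, …
ICs: h(0) = -10, h′(0) = -4.

f: a_k = 0, -8, 0, 128/3, 0, -2048/5, 0, 32768/7, 0, …
g: a_k = -1, -2, -2, -4/3, -2/3, -4/15, -4/45, -8/315, -2/315, …
h₀=f+g: left-lcm gives L₀, ord ≤ 3.
h=h₀': d/dx-closure on L₀ ⇒ L.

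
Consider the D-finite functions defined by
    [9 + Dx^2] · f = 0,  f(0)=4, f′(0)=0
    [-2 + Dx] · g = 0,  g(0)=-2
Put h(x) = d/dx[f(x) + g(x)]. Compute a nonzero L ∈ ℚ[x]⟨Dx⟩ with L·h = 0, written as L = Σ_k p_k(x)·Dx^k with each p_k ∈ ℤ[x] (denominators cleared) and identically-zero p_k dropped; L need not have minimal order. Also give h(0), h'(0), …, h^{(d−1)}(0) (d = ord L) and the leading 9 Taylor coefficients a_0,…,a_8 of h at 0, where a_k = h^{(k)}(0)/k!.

L = 18 - 9·Dx + 2·Dx^2 - Dx^3  (order 3).
h: a_k = -4, -44, -8, 146/3, -8/3, -761/30, -16/45, 919/180, -8/315, …
ICs: h(0) = -4, h′(0) = -44, h′′(0) = -16.

f: a_k = 4, 0, -18, 0, 27/2, 0, -81/20, 0, 729/1120, …
g: a_k = -2, -4, -4, -8/3, -4/3, -8/15, -8/45, -16/315, -4/315, …
Sum ⇒ L₀ = lclm(L_f,L_g) in ℚ(x)⟨Dx⟩.
h₀' ⇒ L via d/dx closure of L₀.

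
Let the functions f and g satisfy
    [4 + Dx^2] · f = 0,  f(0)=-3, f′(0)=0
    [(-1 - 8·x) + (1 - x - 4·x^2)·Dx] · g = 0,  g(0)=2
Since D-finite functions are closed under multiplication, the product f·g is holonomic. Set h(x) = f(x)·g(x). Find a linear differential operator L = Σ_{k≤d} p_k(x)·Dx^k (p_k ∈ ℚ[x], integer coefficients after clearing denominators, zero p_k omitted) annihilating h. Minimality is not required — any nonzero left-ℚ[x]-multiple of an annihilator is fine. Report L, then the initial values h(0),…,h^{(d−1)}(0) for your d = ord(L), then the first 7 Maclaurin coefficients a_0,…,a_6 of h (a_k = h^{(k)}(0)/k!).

f: a_k = -3, 0, 6, 0, -2, 0, 4/15, …
g: a_k = 2, 2, 10, 18, 58, 130, 362, …
Sym-product of L_f,L_g gives L₀ (≤ ord 2).
L = (4 + 4·x + 16·x^2) + (2 + 16·x)·Dx + (-1 + x + 4·x^2)·Dx^2  (order 2).
h: a_k = -6, -6, -18, -42, -118, -286, -11362/15, …
ICs: h(0) = -6, h′(0) = -6.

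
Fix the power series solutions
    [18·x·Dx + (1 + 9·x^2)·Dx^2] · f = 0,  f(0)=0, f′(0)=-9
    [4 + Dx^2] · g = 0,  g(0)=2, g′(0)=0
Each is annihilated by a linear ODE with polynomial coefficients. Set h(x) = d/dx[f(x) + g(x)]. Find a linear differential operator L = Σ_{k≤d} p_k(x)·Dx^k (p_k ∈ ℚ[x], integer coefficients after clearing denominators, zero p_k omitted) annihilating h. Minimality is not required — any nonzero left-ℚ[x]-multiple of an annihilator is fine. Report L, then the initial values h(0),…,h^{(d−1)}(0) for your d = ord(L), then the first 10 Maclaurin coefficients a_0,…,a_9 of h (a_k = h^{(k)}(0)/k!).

f: a_k = 0, -9, 0, 27, 0, -729/5, 0, 6561/7, 0, -6561, …
g: a_k = 2, 0, -4, 0, 4/3, 0, -8/45, 0, 4/315, 0, …
Sum ⇒ L₀ = lclm(L_f,L_g) in ℚ(x)⟨Dx⟩.
Differentiate: ansatz ord ≤ ord L₀ ⇒ L.
L = (-3744·x + 37584·x^3 + 11664·x^5) + (-28 + 864·x^2 + 10692·x^4 + 5832·x^6)·Dx + (-936·x + 9396·x^3 + 2916·x^5)·Dx^2 + (-7 + 216·x^2 + 2673·x^4 + 1458·x^6)·Dx^3  (order 3).
h: a_k = -9, -8, 81, 16/3, -729, -16/15, 6561, 32/315, -59049, -16/2835, …
ICs: h(0) = -9, h′(0) = -8, h′′(0) = 162.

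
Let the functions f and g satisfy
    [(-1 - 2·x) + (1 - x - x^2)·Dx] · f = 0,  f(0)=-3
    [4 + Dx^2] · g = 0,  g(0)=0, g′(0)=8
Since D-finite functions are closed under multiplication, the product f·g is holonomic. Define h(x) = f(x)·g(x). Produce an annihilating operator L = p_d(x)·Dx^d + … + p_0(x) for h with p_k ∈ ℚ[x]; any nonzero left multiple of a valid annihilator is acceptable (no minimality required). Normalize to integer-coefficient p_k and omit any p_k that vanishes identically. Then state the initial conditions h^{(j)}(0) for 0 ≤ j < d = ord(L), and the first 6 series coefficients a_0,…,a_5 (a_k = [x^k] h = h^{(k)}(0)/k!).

L = (-2 + 4·x + 4·x^2) + (2 + 4·x)·Dx + (-1 + x + x^2)·Dx^2  (order 2).
h: a_k = 0, -24, -24, -32, -56, -456/5, …
ICs: h(0) = 0, h′(0) = -24.

f: a_k = -3, -3, -6, -9, -15, -24, …
g: a_k = 0, 8, 0, -16/3, 0, 16/15, …
Sym-product of L_f,L_g gives L₀ (≤ ord 2).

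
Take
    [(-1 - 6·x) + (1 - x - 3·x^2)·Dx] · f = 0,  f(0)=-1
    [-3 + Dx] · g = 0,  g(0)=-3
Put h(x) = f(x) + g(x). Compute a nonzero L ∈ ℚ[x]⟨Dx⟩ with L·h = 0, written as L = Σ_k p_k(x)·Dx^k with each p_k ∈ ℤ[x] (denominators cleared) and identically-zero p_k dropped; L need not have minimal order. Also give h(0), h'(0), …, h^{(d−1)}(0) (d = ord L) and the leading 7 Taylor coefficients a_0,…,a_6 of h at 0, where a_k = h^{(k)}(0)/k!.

f: a_k = -1, -1, -4, -7, -19, -40, -97, …
g: a_k = -3, -9, -27/2, -27/2, -81/8, -243/40, -243/80, …
h₀=f+g: left-lcm gives L₀, ord ≤ 2.
L = (-15 - 9·x - 243·x^2 - 162·x^3) + (-1 + 36·x + 99·x^2 - 54·x^3 - 81·x^4)·Dx + (2 - 11·x - 6·x^2 + 36·x^3 + 27·x^4)·Dx^2  (order 2).
h: a_k = -4, -10, -35/2, -41/2, -233/8, -1843/40, -8003/80, …
ICs: h(0) = -4, h′(0) = -10.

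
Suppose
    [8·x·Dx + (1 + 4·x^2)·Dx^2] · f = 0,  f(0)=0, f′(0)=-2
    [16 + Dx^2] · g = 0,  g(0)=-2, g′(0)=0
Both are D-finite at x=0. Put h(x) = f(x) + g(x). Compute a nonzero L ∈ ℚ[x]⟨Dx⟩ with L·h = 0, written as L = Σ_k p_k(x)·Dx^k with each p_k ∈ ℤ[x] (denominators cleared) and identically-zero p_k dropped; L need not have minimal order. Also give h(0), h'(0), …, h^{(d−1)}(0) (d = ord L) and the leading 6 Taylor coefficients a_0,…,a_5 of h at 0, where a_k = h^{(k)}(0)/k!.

L = (-512·x + 5120·x^3 + 4096·x^5)·Dx + (16 + 512·x^2 + 2304·x^4 + 2048·x^6)·Dx^2 + (-32·x + 320·x^3 + 256·x^5)·Dx^3 + (1 + 32·x^2 + 144·x^4 + 128·x^6)·Dx^4  (order 4).
h: a_k = -2, -2, 16, 8/3, -64/3, -32/5, …
ICs: h(0) = -2, h′(0) = -2, h′′(0) = 32, h′′′(0) = 16.

f: a_k = 0, -2, 0, 8/3, 0, -32/5, …
g: a_k = -2, 0, 16, 0, -64/3, 0, …
h₀=f+g: left-lcm gives L₀, ord ≤ 4.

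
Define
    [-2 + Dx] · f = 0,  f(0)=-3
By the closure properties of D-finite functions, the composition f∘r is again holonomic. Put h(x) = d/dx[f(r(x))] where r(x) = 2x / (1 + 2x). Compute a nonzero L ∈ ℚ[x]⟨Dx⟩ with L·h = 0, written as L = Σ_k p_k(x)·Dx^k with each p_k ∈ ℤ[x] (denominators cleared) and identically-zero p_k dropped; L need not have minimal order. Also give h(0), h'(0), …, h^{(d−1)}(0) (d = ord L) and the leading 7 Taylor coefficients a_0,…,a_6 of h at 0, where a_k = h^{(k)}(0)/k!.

L = -8·x + (-1 - 4·x - 4·x^2)·Dx  (order 1).
h: a_k = -12, 0, 48, -128, 192, -512/5, -1280/3, …
ICs: h(0) = -12.

f: a_k = -3, -6, -6, -4, -2, -4/5, -4/15, …
f∘r: x↦r, Dx↦Dx/r' in L_f ⇒ L₀.
h=h₀': d/dx-closure on L₀ ⇒ L.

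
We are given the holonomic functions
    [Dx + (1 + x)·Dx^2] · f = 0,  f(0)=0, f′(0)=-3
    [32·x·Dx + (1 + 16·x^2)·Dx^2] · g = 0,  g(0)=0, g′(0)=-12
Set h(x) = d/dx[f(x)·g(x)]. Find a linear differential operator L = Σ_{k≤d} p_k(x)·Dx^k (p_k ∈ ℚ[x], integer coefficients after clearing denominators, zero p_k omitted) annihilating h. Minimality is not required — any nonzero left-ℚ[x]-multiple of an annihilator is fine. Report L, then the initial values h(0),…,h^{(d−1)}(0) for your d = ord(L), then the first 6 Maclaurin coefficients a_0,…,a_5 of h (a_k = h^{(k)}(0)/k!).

f: a_k = 0, -3, 3/2, -1, 3/4, -3/5, …
g: a_k = 0, -12, 0, 64, 0, -3072/5, …
L₀ := L_f ⊗_s L_g (sym. prod.), ord ≤ 4.
h=h₀': d/dx-closure on L₀ ⇒ L.
L = (4224 + 8384·x + 204800·x^2 + 531456·x^3 + 491520·x^4 + 212992·x^5 + 262144·x^7) + (4098 + 28864·x + 258368·x^2 + 1045504·x^3 + 1798144·x^4 + 1523712·x^5 + 573440·x^6 + 786432·x^7 + 917504·x^8)·Dx + (132 + 8644·x + 37632·x^2 + 196032·x^3 + 614400·x^4 + 955392·x^5 + 786432·x^6 + 540672·x^7 + 786432·x^8 + 524288·x^9)·Dx^2 + (65 + 258·x + 2497·x^2 + 8576·x^3 + 30336·x^4 + 76800·x^5 + 118272·x^6 + 98304·x^7 + 98304·x^8 + 131072·x^9 + 65536·x^10)·Dx^3  (order 3).
h: a_k = 0, 72, -54, -720, 435, 53592/5, …
ICs: h(0) = 0, h′(0) = 72, h′′(0) = -108.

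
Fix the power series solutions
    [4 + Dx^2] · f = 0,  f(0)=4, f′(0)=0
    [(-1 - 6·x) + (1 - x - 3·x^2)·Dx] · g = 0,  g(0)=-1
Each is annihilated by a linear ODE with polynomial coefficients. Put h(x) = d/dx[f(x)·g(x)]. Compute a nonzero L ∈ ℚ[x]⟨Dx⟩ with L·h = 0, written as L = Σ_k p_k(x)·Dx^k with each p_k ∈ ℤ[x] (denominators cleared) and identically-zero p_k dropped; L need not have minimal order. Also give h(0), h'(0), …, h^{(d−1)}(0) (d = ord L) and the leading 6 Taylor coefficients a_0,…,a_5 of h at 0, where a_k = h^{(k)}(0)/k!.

f: a_k = 4, 0, -8, 0, 8/3, 0, …
g: a_k = -1, -1, -4, -7, -19, -40, …
Sym-product of L_f,L_g gives L₀ (≤ ord 2).
Derive L from L₀ (diff closure).
L = (10 - 16·x - 40·x^2 + 48·x^3 + 72·x^4) + (5 + 34·x + 36·x^2 + 72·x^3)·Dx + (-1 - x - x^2 + 12·x^3 + 18·x^4)·Dx^2  (order 2).
h: a_k = -4, -16, -60, -560/3, -1600/3, -22168/15, …
ICs: h(0) = -4, h′(0) = -16.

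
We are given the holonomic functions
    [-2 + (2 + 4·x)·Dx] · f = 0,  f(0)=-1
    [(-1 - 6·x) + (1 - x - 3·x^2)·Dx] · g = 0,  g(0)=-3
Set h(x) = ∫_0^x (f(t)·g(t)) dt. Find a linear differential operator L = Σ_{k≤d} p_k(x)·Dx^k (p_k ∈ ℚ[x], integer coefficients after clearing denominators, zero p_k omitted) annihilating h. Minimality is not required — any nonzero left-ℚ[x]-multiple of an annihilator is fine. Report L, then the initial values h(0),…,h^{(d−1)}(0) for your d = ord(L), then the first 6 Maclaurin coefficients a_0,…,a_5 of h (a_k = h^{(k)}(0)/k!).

f: a_k = -1, -1, 1/2, -1/2, 5/8, -7/8, …
g: a_k = -3, -3, -12, -21, -57, -120, …
Product ⇒ symmetric product L₀, ord ≤ 1.
h=∫h₀ ⇒ L = L₀·Dx.
L = (2 + 7·x + 9·x^2)·Dx + (-1 - x + 5·x^2 + 6·x^3)·Dx^2  (order 2).
h: a_k = 0, 3, 3, 9/2, 33/4, 573/40, …
ICs: h(0) = 0, h′(0) = 3.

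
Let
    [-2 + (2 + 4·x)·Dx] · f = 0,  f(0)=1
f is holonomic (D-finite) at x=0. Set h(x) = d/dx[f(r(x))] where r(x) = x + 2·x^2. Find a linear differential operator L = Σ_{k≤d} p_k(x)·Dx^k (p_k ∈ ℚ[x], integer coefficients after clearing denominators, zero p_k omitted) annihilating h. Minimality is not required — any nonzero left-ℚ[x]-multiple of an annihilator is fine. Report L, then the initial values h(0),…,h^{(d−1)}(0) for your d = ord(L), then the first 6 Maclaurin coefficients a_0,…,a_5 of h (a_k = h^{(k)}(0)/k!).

f: a_k = 1, 1, -1/2, 1/2, -5/8, 7/8, …
h₀=f(r): pull back L_f along r ⇒ L₀.
h₀' ⇒ L via d/dx closure of L₀.
L = 3 + (-1 - 6·x - 12·x^2 - 16·x^3)·Dx  (order 1).
h: a_k = 1, 3, -9/2, 3/2, 75/8, -171/8, …
ICs: h(0) = 1.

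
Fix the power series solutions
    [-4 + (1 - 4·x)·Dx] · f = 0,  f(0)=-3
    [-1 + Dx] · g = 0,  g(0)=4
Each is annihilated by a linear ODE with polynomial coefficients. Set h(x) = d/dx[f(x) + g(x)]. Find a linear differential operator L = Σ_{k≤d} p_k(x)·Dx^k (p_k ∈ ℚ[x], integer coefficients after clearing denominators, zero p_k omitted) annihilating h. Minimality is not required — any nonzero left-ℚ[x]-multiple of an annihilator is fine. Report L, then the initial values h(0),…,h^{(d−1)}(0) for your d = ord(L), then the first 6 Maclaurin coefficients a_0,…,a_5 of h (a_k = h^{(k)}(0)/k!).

f: a_k = -3, -12, -48, -192, -768, -3072, …
g: a_k = 4, 4, 2, 2/3, 1/6, 1/30, …
Sum ⇒ L₀ = lclm(L_f,L_g) in ℚ(x)⟨Dx⟩.
h₀' ⇒ L via d/dx closure of L₀.
L = (88 + 32·x) + (-95 - 8·x + 16·x^2)·Dx + (7 - 24·x - 16·x^2)·Dx^2  (order 2).
h: a_k = -8, -92, -574, -9214/3, -92159/6, -2211839/30, …
ICs: h(0) = -8, h′(0) = -92.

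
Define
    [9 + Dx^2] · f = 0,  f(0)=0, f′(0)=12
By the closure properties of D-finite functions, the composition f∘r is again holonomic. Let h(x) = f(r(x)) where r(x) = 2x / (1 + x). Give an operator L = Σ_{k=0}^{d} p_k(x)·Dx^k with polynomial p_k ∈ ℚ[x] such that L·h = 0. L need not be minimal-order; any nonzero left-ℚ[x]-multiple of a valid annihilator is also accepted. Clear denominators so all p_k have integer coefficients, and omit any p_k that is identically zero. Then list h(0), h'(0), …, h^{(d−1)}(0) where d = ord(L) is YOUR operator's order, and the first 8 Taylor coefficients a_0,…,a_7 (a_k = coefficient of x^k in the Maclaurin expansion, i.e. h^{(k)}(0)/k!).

f: a_k = 0, 12, 0, -18, 0, 81/10, 0, -243/140, …
Change of var in L_f (x↦r) gives L₀.
L = 36 + (2 + 6·x + 6·x^2 + 2·x^3)·Dx + (1 + 4·x + 6·x^2 + 4·x^3 + x^4)·Dx^2  (order 2).
h: a_k = 0, 24, -24, -120, 408, -2904/5, 120, 53544/35, …
ICs: h(0) = 0, h′(0) = 24.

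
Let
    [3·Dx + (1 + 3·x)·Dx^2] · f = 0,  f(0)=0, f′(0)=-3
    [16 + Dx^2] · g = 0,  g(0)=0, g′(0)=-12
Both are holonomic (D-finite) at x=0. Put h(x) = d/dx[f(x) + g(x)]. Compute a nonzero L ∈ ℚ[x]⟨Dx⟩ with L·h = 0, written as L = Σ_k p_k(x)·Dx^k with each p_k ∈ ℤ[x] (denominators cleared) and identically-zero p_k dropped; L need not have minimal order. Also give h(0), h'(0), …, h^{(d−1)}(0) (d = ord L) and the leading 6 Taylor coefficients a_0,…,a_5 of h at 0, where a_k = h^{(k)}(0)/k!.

f: a_k = 0, -3, 9/2, -9, 81/4, -243/5, …
g: a_k = 0, -12, 0, 32, 0, -128/5, …
Weyl lclm of L_f,L_g ⇒ L₀ (ord ≤ 4).
h₀' ⇒ L via d/dx closure of L₀.
L = (1680 + 2304·x + 3456·x^2) + (272 + 1584·x + 3456·x^2 + 3456·x^3)·Dx + (105 + 144·x + 216·x^2)·Dx^2 + (17 + 99·x + 216·x^2 + 216·x^3)·Dx^3  (order 3).
h: a_k = -15, 9, 69, 81, -371, 729, …
ICs: h(0) = -15, h′(0) = 9, h′′(0) = 138.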